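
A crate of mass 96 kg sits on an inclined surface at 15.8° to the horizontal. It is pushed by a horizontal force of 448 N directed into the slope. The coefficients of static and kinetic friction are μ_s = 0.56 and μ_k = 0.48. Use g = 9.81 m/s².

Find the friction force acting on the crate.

Normal direction: N = m g cos θ + P sin θ = 1028 N.
Parallel to the incline: P cos θ − m g sin θ = 431.1 − 256.4 = 174.7 N; the friction needed to balance this is 174.7 N acting down the slope.
Maximum static friction: μ_s N = 0.56 × 1028 = 575.8 N.
Since 174.7 N is within the 575.8 N limit, the crate stays put and friction is exactly 175 N.

f ≈ 175 N (down the incline)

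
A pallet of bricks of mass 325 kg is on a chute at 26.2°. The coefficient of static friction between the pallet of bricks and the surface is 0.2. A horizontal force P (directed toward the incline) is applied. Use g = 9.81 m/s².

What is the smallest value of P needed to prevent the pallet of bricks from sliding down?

The pallet of bricks tends to slide down (tan θ > μ_s), so at the point of impending slip friction acts up-slope at its limit: f = μ_s N.
Perpendicular to the incline: N = m g cos θ + P sin θ.
Along the incline: P cos θ + μ_s N = m g sin θ, i.e. P cos θ + μ_s (m g cos θ + P sin θ) = m g sin θ.
Solving, P (cos θ + μ_s sin θ) = m g (sin θ − μ_s cos θ), so P = 3190×0.2621/0.9856 = 848 N.

P_min ≈ 848 N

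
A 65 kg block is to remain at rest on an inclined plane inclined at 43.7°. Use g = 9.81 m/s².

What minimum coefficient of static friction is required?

At the slip threshold m g sin θ = μ_s m g cos θ, so μ_s,min = tan θ.
μ_s,min = tan 43.7° = 0.956.

μ_s,min ≈ 0.956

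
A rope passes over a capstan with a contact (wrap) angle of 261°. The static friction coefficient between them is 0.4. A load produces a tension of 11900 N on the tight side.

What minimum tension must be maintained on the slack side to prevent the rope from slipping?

Capstan equation at impending slip: T_tight/T_slack = e^{μβ}.
β = 261° = 4.555 rad; e^{μβ} = e^{0.4×4.555} = 6.185.
T_slack = T_tight / e^{μβ} = 11900 / 6.185 = 1920 N.

T_min ≈ 1920 N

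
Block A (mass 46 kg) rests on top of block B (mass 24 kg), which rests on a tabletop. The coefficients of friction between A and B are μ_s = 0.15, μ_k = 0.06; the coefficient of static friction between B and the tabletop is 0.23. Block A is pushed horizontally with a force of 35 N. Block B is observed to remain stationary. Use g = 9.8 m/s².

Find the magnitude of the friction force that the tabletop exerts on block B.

The normal force B exerts on A is simply A's weight, N₁ = 450.8 N.
Maximum static friction on A from B: μ_s N₁ = 0.15×450.8 = 67.62 N.
P = 35 N is within that limit, so A and B move together (both at rest); the A–B friction is simply f₁ = P = 35 N.
B experiences an equal 35 N forward from A (third law). B is in equilibrium, so the floor supplies f₂ = 35 N of static friction (limit μ_s(m_A+m_B)g = 157.8 N, not exceeded).

f ≈ 35 N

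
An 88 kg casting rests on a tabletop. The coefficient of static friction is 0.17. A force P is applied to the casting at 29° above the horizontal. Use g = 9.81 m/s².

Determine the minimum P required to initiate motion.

P ≈ 153 N

N = m g − P sin α (the pull lifts the casting).
At impending slip, P cos α = μ_s N = μ_s (m g − P sin α).
Solving: P (cos α + μ_s sin α) = μ_s m g → P = 0.17×863/(cos 29° + 0.17 sin 29°) = 147/0.957 = 153 N.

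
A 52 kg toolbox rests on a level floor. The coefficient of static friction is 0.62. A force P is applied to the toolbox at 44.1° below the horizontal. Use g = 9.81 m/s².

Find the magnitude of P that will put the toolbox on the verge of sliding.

N = m g + P sin α (the push presses the toolbox into the level floor).
At impending slip, P cos α = μ_s N = μ_s (m g + P sin α).
Solving: P (cos α − μ_s sin α) = μ_s m g → P = 0.62×510/(cos 44.1° − 0.62 sin 44.1°) = 316/0.2867 = 1100 N.

P ≈ 1100 N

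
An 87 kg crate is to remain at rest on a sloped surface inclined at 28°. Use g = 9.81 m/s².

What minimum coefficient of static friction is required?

At the slip threshold m g sin θ = μ_s m g cos θ, so μ_s,min = tan θ.
μ_s,min = tan 28° = 0.532.

μ_s,min ≈ 0.532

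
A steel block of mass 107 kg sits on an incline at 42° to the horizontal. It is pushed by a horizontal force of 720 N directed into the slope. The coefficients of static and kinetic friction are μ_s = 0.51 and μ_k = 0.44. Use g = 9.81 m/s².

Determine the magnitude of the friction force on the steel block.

The horizontal push has a component P sin θ into the surface, so N = m g cos θ + P sin θ = 780.1 + 481.8 = 1262 N.
Along the incline, the net driving force (taking up-slope positive) is P cos θ − m g sin θ = 535.1 − 702.4 = -167.3 N, so equilibrium requires friction f = 167.3 N (up-slope).
The limit of static friction is μ_s N = 643.5 N.
Since 167.3 N is within the 643.5 N limit, the steel block stays put and friction is exactly 167 N.

f ≈ 167 N (up the incline)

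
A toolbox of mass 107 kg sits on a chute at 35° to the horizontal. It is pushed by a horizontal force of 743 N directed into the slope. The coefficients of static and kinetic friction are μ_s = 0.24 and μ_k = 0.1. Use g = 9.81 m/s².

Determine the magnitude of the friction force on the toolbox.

f ≈ 6.56 N (down the incline)

Normal direction: N = m g cos θ + P sin θ = 1286 N.
Parallel to the incline: P cos θ − m g sin θ = 608.6 − 602.1 = 6.564 N; the friction needed to balance this is 6.564 N acting down the slope.
Maximum static friction: μ_s N = 0.24 × 1286 = 308.6 N.
|f_req| = 6.564 ≤ 308.6 N → the toolbox is in equilibrium; friction equals the required value.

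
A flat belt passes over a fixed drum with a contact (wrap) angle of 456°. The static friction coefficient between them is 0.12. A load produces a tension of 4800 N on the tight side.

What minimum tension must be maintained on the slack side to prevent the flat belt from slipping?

Capstan equation at impending slip: T_tight/T_slack = e^{μβ}.
β = 456° = 7.959 rad; e^{μβ} = e^{0.12×7.959} = 2.599.
T_slack = T_tight / e^{μβ} = 4800 / 2.599 = 1850 N.

T_min ≈ 1850 N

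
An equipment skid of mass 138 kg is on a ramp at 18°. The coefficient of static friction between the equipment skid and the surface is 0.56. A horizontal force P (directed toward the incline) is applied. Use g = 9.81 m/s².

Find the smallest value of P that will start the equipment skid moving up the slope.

P ≈ 1460 N

At impending motion up the slope, friction acts down-slope at its limit: f = μ_s N.
Perpendicular to the incline: N = m g cos θ + P sin θ.
Along the incline: P cos θ = m g sin θ + μ_s N = m g sin θ + μ_s (m g cos θ + P sin θ).
Solving, P (cos θ − μ_s sin θ) = m g (sin θ + μ_s cos θ), so P = 138×9.81×(sin 18° + 0.56 cos 18°)/(cos 18° − 0.56 sin 18°) = 1350×0.8416/0.778 = 1460 N.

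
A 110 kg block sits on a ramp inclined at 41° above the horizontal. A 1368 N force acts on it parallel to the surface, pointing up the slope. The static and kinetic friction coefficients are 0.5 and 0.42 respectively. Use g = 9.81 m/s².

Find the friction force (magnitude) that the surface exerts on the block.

Normal force: N = m g cos θ = 110 × 9.81 × cos 41° = 814.4 N.
Parallel to the incline, ΣF = 0 gives f = m g sin θ − P = 708 − 1368 = -660 N (up-slope positive).
Maximum static friction available: μ_s N = 0.5 × 814.4 = 407.2 N.
Since |-660| > 407.2 N, static friction cannot hold it; the block slides up the incline and kinetic friction applies: f = μ_k N = 0.42 × 814.4 = 342 N.

f ≈ 342 N (down the incline)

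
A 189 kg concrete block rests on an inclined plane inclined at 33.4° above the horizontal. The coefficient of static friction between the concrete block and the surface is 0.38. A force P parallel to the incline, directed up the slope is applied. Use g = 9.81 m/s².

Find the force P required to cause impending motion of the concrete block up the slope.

At impending motion up the slope, friction acts down-slope at its limit: f = μ_s N.
P is parallel to the surface, so N = m g cos θ = 1550 N.
Along the incline: P = m g sin θ + μ_s N = 1020 + 0.38×1550 = 1610 N.

P ≈ 1610 N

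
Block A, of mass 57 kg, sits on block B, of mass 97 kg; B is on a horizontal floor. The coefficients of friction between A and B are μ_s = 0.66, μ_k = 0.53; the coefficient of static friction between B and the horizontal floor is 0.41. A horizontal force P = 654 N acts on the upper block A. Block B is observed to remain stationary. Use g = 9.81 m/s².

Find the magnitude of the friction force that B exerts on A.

The normal force B exerts on A is simply A's weight, N₁ = 559.2 N.
So the A–B interface can sustain at most μ_s N₁ = 369.1 N of static friction.
Since P = 654 N > 369.1 N, A slides on B; the A–B friction is kinetic: f₁ = μ_k N₁ = 0.53×559.2 = 296 N.
By Newton's third law B feels 296 N forward from A. With B stationary, the floor's static friction on B balances it: f₂ = 296 N (well within μ_s(m_A+m_B)g = 619.4 N).

f ≈ 296 N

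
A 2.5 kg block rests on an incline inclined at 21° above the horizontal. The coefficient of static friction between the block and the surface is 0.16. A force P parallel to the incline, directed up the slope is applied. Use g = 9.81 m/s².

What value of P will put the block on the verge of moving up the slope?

At impending motion up the slope, friction acts down-slope at its limit: f = μ_s N.
P is parallel to the surface, so N = m g cos θ = 22.9 N.
Along the incline: P = m g sin θ + μ_s N = 8.79 + 0.16×22.9 = 12.5 N.

P ≈ 12.5 N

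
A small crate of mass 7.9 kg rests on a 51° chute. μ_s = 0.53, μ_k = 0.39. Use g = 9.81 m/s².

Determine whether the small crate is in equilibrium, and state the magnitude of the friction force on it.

N = m g cos θ = 48.8 N.
Down-slope weight component: m g sin θ = 60.2 N.
μ_s N = 25.8 N.
60.2 > 25.8 N, so it slides; kinetic friction f = μ_k N = 0.39×48.8 = 19 N.

f ≈ 19 N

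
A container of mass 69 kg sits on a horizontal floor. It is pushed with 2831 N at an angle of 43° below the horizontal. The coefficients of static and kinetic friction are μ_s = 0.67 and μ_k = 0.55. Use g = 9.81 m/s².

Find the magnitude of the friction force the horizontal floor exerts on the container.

The vertical component of P adds to the normal force: N = m g + P sin α = 676.9 + 1931 = 2608 N.
Horizontally, friction must balance P cos α = 2070 N.
μ_s N = 0.67 × 2608 = 1747 N.
The required friction exceeds μ_s N, so the container moves and f = μ_k N = 1430 N.

f ≈ 1430 N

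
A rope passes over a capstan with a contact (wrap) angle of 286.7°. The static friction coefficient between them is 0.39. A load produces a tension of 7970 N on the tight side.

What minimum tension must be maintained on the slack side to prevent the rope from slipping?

Capstan equation at impending slip: T_tight/T_slack = e^{μβ}.
β = 286.7° = 5.004 rad; e^{μβ} = e^{0.39×5.004} = 7.039.
T_slack = T_tight / e^{μβ} = 7970 / 7.039 = 1130 N.

T_min ≈ 1130 N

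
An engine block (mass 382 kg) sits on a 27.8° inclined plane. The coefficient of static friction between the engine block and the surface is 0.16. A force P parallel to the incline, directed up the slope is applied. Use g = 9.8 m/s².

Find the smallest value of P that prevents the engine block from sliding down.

P_min ≈ 1220 N

The engine block tends to slide down (tan θ > μ_s), so at the point of impending slip friction acts up-slope at its limit: f = μ_s N.
P is parallel to the surface, so N = m g cos θ = 3310 N.
Along the incline: P + μ_s N = m g sin θ, so P = 1750 − 0.16×3310 = 1220 N.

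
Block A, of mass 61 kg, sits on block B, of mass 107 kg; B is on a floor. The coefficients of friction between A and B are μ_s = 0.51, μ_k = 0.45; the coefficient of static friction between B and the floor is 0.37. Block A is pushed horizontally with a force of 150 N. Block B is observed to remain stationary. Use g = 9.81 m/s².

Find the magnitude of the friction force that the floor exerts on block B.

Normal force at the A–B interface: N₁ = m_A g = 598.4 N.
Maximum static friction on A from B: μ_s N₁ = 0.51×598.4 = 305.2 N.
P = 150 N is within that limit, so A and B move together (both at rest); the A–B friction is simply f₁ = P = 150 N.
B experiences an equal 150 N forward from A (third law). B is in equilibrium, so the floor supplies f₂ = 150 N of static friction (limit μ_s(m_A+m_B)g = 609.8 N, not exceeded).

f ≈ 150 N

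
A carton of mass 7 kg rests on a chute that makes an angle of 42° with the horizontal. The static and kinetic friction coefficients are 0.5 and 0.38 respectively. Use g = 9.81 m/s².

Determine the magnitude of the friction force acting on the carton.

f ≈ 19.4 N (up the incline)

The normal reaction is N = m g cos θ = 51.03 N.
For equilibrium along the incline, friction must balance the weight component: f = m g sin θ = 45.95 N up the slope.
The static-friction ceiling is μ_s N = 0.5 × 51.03 = 25.52 N.
Since |45.95| > 25.52 N, static friction cannot hold it; the carton slides down the incline and kinetic friction applies: f = μ_k N = 0.38 × 51.03 = 19.4 N.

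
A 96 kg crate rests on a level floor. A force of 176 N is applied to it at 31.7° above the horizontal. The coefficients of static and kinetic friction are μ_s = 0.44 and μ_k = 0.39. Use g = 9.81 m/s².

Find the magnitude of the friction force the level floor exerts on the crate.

f ≈ 150 N

Vertical equilibrium gives N = m g − P sin α = 849.3 N.
The horizontal driving force is P cos α = 149.7 N, so equilibrium needs friction f = 149.7 N.
The static-friction limit is μ_s N = 373.7 N.
Since 149.7 N does not exceed the limit, the crate stays at rest and f = 150 N.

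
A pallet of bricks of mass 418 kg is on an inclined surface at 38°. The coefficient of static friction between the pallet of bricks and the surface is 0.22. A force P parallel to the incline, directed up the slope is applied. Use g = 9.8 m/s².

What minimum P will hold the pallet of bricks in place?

P_min ≈ 1810 N

The pallet of bricks tends to slide down (tan θ > μ_s), so at the point of impending slip friction acts up-slope at its limit: f = μ_s N.
P is parallel to the surface, so N = m g cos θ = 3230 N.
Along the incline: P + μ_s N = m g sin θ, so P = 2520 − 0.22×3230 = 1810 N.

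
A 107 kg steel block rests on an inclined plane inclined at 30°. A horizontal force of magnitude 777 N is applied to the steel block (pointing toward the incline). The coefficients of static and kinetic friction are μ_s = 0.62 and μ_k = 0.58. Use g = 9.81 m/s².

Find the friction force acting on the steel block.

f ≈ 148 N (down the incline)

Resolve perpendicular to the incline: N = m g cos θ + P sin θ = 107×9.81×cos 30° + 777×sin 30° = 1298 N.
Along the incline, the net driving force (taking up-slope positive) is P cos θ − m g sin θ = 672.9 − 524.8 = 148.1 N, so equilibrium requires friction f = -148.1 N (down-slope).
The limit of static friction is μ_s N = 804.5 N.
|f_req| = 148.1 ≤ 804.5 N → the steel block is in equilibrium; friction equals the required value.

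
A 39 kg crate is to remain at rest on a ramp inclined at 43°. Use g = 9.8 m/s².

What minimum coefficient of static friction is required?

At the slip threshold m g sin θ = μ_s m g cos θ, so μ_s,min = tan θ.
μ_s,min = tan 43° = 0.933.

μ_s,min ≈ 0.933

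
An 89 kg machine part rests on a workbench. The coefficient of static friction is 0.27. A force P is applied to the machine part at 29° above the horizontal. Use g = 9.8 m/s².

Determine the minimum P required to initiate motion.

N = m g − P sin α (the pull lifts the machine part).
At impending slip, P cos α = μ_s N = μ_s (m g − P sin α).
Solving: P (cos α + μ_s sin α) = μ_s m g → P = 0.27×872/(cos 29° + 0.27 sin 29°) = 235/1.006 = 234 N.

P ≈ 234 N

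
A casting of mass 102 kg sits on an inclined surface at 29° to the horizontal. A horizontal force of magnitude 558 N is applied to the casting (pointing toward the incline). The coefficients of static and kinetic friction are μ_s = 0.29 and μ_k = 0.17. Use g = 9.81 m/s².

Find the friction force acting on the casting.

Resolve perpendicular to the incline: N = m g cos θ + P sin θ = 102×9.81×cos 29° + 558×sin 29° = 1146 N.
Parallel to the incline: P cos θ − m g sin θ = 488 − 485.1 = 2.928 N; the friction needed to balance this is 2.928 N acting down the slope.
Maximum static friction: μ_s N = 0.29 × 1146 = 332.2 N.
|f_req| = 2.928 ≤ 332.2 N → the casting is in equilibrium; friction equals the required value.

f ≈ 2.93 N (down the incline)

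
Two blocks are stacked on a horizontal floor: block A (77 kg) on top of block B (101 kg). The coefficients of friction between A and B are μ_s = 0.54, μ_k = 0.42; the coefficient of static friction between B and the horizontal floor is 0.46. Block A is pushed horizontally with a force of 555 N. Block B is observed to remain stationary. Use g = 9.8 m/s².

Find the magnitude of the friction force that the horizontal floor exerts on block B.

The normal force B exerts on A is simply A's weight, N₁ = 754.6 N.
So the A–B interface can sustain at most μ_s N₁ = 407.5 N of static friction.
Since P = 555 N > 407.5 N, A slides on B; the A–B friction is kinetic: f₁ = μ_k N₁ = 0.42×754.6 = 317 N.
By Newton's third law B feels 317 N forward from A. With B stationary, the floor's static friction on B balances it: f₂ = 317 N (well within μ_s(m_A+m_B)g = 802.4 N).

f ≈ 317 N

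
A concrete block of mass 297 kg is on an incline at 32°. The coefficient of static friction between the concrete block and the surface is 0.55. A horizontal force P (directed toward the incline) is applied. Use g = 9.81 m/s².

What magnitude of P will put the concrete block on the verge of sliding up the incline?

At impending motion up the slope, friction acts down-slope at its limit: f = μ_s N.
Perpendicular to the incline: N = m g cos θ + P sin θ.
Along the incline: P cos θ = m g sin θ + μ_s N = m g sin θ + μ_s (m g cos θ + P sin θ).
Solving, P (cos θ − μ_s sin θ) = m g (sin θ + μ_s cos θ), so P = 297×9.81×(sin 32° + 0.55 cos 32°)/(cos 32° − 0.55 sin 32°) = 2910×0.9963/0.5566 = 5220 N.

P ≈ 5220 N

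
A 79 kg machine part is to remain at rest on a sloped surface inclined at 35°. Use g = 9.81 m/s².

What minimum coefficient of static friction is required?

At the slip threshold m g sin θ = μ_s m g cos θ, so μ_s,min = tan θ.
μ_s,min = tan 35° = 0.7.

μ_s,min ≈ 0.7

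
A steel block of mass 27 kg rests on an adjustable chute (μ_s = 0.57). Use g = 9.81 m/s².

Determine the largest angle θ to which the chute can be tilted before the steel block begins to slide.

θ_max ≈ 29.7°

At the slip threshold, m g sin θ = μ_s · m g cos θ, so tan θ = μ_s.
θ_max = arctan(0.57) = 29.7°.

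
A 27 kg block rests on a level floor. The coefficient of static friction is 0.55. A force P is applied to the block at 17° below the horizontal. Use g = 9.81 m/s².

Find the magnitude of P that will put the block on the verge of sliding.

P ≈ 183 N

N = m g + P sin α (the push presses the block into the level floor).
At impending slip, P cos α = μ_s N = μ_s (m g + P sin α).
Solving: P (cos α − μ_s sin α) = μ_s m g → P = 0.55×265/(cos 17° − 0.55 sin 17°) = 146/0.7955 = 183 N.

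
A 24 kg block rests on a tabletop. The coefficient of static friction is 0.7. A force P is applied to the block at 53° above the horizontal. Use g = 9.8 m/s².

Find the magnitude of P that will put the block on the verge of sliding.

P ≈ 142 N

N = m g − P sin α (the pull lifts the block).
At impending slip, P cos α = μ_s N = μ_s (m g − P sin α).
Solving: P (cos α + μ_s sin α) = μ_s m g → P = 0.7×235/(cos 53° + 0.7 sin 53°) = 165/1.161 = 142 N.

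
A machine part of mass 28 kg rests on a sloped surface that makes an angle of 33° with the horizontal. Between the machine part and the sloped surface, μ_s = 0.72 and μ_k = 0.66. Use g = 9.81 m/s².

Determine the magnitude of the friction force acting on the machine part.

f ≈ 150 N (up the incline)

The normal reaction is N = m g cos θ = 230.4 N.
For equilibrium along the incline, friction must balance the weight component: f = m g sin θ = 149.6 N up the slope.
Maximum static friction available: μ_s N = 0.72 × 230.4 = 165.9 N.
Since |149.6| ≤ 165.9 N, the machine part remains in static equilibrium and friction takes exactly the required value.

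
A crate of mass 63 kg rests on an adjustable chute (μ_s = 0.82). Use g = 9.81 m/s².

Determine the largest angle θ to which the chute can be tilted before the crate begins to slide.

θ_max ≈ 39.4°

At the slip threshold, m g sin θ = μ_s · m g cos θ, so tan θ = μ_s.
θ_max = arctan(0.82) = 39.4°.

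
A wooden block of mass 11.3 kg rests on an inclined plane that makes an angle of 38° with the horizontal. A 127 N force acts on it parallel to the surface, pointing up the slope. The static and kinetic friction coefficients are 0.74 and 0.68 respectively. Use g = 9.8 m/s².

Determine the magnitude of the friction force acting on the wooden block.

Normal force: N = m g cos θ = 11.3 × 9.8 × cos 38° = 87.26 N.
The friction needed for equilibrium is m g sin θ − P = 68.18 − 127 = -58.82 N, measured positive up-slope.
The static-friction ceiling is μ_s N = 0.74 × 87.26 = 64.58 N.
Since |-58.82| ≤ 64.58 N, no slip — friction simply equals what equilibrium demands.

f ≈ 58.8 N (down the incline)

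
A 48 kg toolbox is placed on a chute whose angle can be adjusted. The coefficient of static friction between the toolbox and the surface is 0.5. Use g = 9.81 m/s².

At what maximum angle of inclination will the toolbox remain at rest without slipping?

At the slip threshold, m g sin θ = μ_s · m g cos θ, so tan θ = μ_s.
θ_max = arctan(0.5) = 26.6°.

θ_max ≈ 26.6°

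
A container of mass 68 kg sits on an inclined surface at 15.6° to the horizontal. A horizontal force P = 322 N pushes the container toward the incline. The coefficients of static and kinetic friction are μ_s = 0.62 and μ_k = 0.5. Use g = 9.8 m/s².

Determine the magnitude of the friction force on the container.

f ≈ 131 N (down the incline)

The horizontal push has a component P sin θ into the surface, so N = m g cos θ + P sin θ = 641.9 + 86.59 = 728.4 N.
Parallel to the incline: P cos θ − m g sin θ = 310.1 − 179.2 = 130.9 N; the friction needed to balance this is 130.9 N acting down the slope.
The limit of static friction is μ_s N = 451.6 N.
|f_req| = 130.9 ≤ 451.6 N → the container is in equilibrium; friction equals the required value.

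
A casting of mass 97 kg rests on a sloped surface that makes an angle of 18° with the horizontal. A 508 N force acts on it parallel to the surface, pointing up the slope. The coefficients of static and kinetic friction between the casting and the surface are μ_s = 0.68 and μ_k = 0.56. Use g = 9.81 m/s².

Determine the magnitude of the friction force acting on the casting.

f ≈ 214 N (down the incline)

Perpendicular to the surface, N = m g cos θ = 97·9.81·cos 18° = 905 N.
The friction needed for equilibrium is m g sin θ − P = 294.1 − 508 = -213.9 N, measured positive up-slope.
Static friction can supply at most μ_s N = 615.4 N.
Since |-213.9| ≤ 615.4 N, static friction is sufficient; f equals the required value, not μ_s N.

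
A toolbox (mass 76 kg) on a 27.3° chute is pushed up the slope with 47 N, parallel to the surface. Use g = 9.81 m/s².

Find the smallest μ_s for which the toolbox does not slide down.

N = m g cos θ = 662.5 N.
Friction must make up the shortfall along the incline: f = m g sin θ − P = 342 − 47 = 295 N.
At the threshold f = μ_s N, so μ_s,min = 295/662.5 = 0.445.

μ_s,min ≈ 0.445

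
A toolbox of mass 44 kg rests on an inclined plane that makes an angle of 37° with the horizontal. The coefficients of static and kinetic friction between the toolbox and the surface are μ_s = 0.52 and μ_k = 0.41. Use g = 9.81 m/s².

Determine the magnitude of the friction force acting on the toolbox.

The normal reaction is N = m g cos θ = 344.7 N.
Along the slope the weight component is m g sin θ = 259.8 N; friction must supply exactly this, acting up-slope.
Maximum static friction available: μ_s N = 0.52 × 344.7 = 179.3 N.
Since |259.8| > 179.3 N, static friction cannot hold it; the toolbox slides down the incline and kinetic friction applies: f = μ_k N = 0.41 × 344.7 = 141 N.

f ≈ 141 N (up the incline)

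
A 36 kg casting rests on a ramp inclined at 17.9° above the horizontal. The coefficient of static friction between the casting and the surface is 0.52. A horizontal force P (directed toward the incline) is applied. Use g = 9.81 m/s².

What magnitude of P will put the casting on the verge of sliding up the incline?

At impending motion up the slope, friction acts down-slope at its limit: f = μ_s N.
Perpendicular to the incline: N = m g cos θ + P sin θ.
Along the incline: P cos θ = m g sin θ + μ_s N = m g sin θ + μ_s (m g cos θ + P sin θ).
Solving, P (cos θ − μ_s sin θ) = m g (sin θ + μ_s cos θ), so P = 36×9.81×(sin 17.9° + 0.52 cos 17.9°)/(cos 17.9° − 0.52 sin 17.9°) = 353×0.8022/0.7918 = 358 N.

P ≈ 358 N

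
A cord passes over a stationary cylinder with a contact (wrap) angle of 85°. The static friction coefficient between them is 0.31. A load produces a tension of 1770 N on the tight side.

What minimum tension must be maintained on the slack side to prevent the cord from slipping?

T_min ≈ 1120 N

Capstan equation at impending slip: T_tight/T_slack = e^{μβ}.
β = 85° = 1.484 rad; e^{μβ} = e^{0.31×1.484} = 1.584.
T_slack = T_tight / e^{μβ} = 1770 / 1.584 = 1120 N.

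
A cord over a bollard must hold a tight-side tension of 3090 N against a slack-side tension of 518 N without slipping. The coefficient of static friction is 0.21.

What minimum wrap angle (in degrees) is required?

β_min ≈ 487°

T₂/T₁ = e^{μβ} → β = ln(T₂/T₁)/μ.
β = ln(3090/518)/0.21 = 1.786/0.21 = 8.505 rad.
In degrees: β = 8.505 × 180/π = 487°.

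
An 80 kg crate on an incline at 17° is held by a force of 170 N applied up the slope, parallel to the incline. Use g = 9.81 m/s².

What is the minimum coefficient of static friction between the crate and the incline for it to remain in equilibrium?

N = m g cos θ = 750.5 N.
Friction must make up the shortfall along the incline: f = m g sin θ − P = 229.5 − 170 = 59.45 N.
At the threshold f = μ_s N, so μ_s,min = 59.45/750.5 = 0.0792.

μ_s,min ≈ 0.0792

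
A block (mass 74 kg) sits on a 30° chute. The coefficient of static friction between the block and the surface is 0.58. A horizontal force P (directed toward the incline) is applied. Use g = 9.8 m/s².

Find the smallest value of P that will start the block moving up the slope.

At impending motion up the slope, friction acts down-slope at its limit: f = μ_s N.
Perpendicular to the incline: N = m g cos θ + P sin θ.
Along the incline: P cos θ = m g sin θ + μ_s N = m g sin θ + μ_s (m g cos θ + P sin θ).
Solving, P (cos θ − μ_s sin θ) = m g (sin θ + μ_s cos θ), so P = 74×9.8×(sin 30° + 0.58 cos 30°)/(cos 30° − 0.58 sin 30°) = 725×1.002/0.576 = 1260 N.

P ≈ 1260 N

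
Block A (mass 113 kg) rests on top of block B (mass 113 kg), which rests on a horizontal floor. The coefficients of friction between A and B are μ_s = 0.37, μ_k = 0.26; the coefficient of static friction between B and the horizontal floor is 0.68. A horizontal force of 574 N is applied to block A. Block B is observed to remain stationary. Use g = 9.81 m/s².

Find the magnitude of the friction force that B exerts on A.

f ≈ 288 N

Normal force at the A–B interface: N₁ = m_A g = 1109 N.
Maximum static friction on A from B: μ_s N₁ = 0.37×1109 = 410.2 N.
P = 574 N exceeds that limit, so A slips over B and the interface friction becomes kinetic: f₁ = μ_k N₁ = 0.26×1109 = 288 N.
By Newton's third law B feels 288 N forward from A. With B stationary, the floor's static friction on B balances it: f₂ = 288 N (well within μ_s(m_A+m_B)g = 1508 N).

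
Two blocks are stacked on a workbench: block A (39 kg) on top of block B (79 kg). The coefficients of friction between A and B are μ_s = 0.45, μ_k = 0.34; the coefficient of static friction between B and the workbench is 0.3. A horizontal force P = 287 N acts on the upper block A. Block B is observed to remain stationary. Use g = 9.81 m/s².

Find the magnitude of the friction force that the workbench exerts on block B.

f ≈ 130 N

Between the blocks, N₁ = m_A g = 382.6 N.
Maximum static friction on A from B: μ_s N₁ = 0.45×382.6 = 172.2 N.
Since P = 287 N > 172.2 N, A slides on B; the A–B friction is kinetic: f₁ = μ_k N₁ = 0.34×382.6 = 130 N.
B experiences an equal 130 N forward from A (third law). B is in equilibrium, so the floor supplies f₂ = 130 N of static friction (limit μ_s(m_A+m_B)g = 347.3 N, not exceeded).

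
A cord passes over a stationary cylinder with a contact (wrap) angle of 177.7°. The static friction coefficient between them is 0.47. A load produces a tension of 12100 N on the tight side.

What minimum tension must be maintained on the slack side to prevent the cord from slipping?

T_min ≈ 2820 N

Capstan equation at impending slip: T_tight/T_slack = e^{μβ}.
β = 177.7° = 3.101 rad; e^{μβ} = e^{0.47×3.101} = 4.296.
T_slack = T_tight / e^{μβ} = 12100 / 4.296 = 2820 N.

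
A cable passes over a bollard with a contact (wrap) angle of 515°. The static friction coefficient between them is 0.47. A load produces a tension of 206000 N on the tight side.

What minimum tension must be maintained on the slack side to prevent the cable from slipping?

Capstan equation at impending slip: T_tight/T_slack = e^{μβ}.
β = 515° = 8.988 rad; e^{μβ} = e^{0.47×8.988} = 68.35.
T_slack = T_tight / e^{μβ} = 206000 / 68.35 = 3010 N.

T_min ≈ 3010 N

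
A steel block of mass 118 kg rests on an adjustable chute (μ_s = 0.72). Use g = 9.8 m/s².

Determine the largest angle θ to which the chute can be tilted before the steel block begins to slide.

At the slip threshold, m g sin θ = μ_s · m g cos θ, so tan θ = μ_s.
θ_max = arctan(0.72) = 35.8°.

θ_max ≈ 35.8°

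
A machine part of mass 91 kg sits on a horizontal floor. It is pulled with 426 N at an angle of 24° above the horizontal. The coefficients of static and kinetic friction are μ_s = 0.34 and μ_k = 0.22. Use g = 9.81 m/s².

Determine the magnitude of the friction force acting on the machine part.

The vertical component of P reduces the normal force: N = m g − P sin α = 892.7 − 173.3 = 719.4 N.
Horizontally, friction must balance P cos α = 389.2 N.
The static-friction limit is μ_s N = 244.6 N.
389.2 > 244.6 N → the machine part slides; f = μ_k N = 0.22×719.4 = 158 N.

f ≈ 158 N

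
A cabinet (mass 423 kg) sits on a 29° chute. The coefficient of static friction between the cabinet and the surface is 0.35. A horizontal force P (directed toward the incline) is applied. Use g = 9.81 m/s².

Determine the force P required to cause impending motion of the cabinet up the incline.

At impending motion up the slope, friction acts down-slope at its limit: f = μ_s N.
Perpendicular to the incline: N = m g cos θ + P sin θ.
Along the incline: P cos θ = m g sin θ + μ_s N = m g sin θ + μ_s (m g cos θ + P sin θ).
Solving, P (cos θ − μ_s sin θ) = m g (sin θ + μ_s cos θ), so P = 423×9.81×(sin 29° + 0.35 cos 29°)/(cos 29° − 0.35 sin 29°) = 4150×0.7909/0.7049 = 4660 N.

P ≈ 4660 N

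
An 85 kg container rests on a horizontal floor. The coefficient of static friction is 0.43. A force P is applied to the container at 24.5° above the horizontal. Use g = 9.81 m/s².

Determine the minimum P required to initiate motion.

P ≈ 329 N

N = m g − P sin α (the pull lifts the container).
At impending slip, P cos α = μ_s N = μ_s (m g − P sin α).
Solving: P (cos α + μ_s sin α) = μ_s m g → P = 0.43×834/(cos 24.5° + 0.43 sin 24.5°) = 359/1.088 = 329 N.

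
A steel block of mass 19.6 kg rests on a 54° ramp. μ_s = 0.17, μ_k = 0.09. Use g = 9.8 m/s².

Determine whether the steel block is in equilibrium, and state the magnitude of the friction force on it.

f ≈ 10.2 N

N = m g cos θ = 113 N.
Down-slope weight component: m g sin θ = 155 N.
μ_s N = 19.2 N.
155 > 19.2 N, so it slides; kinetic friction f = μ_k N = 0.09×113 = 10.2 N.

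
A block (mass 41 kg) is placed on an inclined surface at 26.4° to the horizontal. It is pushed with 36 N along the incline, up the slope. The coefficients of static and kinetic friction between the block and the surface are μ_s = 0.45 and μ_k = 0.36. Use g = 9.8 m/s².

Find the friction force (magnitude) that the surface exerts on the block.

f ≈ 143 N (up the incline)

The normal reaction is N = m g cos θ = 359.9 N.
Parallel to the incline, ΣF = 0 gives f = m g sin θ − P = 178.7 − 36 = 142.7 N (up-slope positive).
Static friction can supply at most μ_s N = 162 N.
Since |142.7| ≤ 162 N, static friction is sufficient; f equals the required value, not μ_s N.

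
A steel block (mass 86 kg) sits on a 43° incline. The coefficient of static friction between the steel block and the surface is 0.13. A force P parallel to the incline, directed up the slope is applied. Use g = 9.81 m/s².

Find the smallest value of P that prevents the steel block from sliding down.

P_min ≈ 495 N

The steel block tends to slide down (tan θ > μ_s), so at the point of impending slip friction acts up-slope at its limit: f = μ_s N.
P is parallel to the surface, so N = m g cos θ = 617 N.
Along the incline: P + μ_s N = m g sin θ, so P = 575 − 0.13×617 = 495 N.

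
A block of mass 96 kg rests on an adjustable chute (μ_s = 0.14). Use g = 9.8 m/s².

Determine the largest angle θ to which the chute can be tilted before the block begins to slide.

θ_max ≈ 7.97°

At the slip threshold, m g sin θ = μ_s · m g cos θ, so tan θ = μ_s.
θ_max = arctan(0.14) = 7.97°.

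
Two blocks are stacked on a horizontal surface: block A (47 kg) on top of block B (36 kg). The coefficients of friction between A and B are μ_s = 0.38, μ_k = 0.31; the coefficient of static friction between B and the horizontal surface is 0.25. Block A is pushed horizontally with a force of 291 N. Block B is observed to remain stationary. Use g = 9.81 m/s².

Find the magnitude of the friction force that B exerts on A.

f ≈ 143 N

Between the blocks, N₁ = m_A g = 461.1 N.
Maximum static friction on A from B: μ_s N₁ = 0.38×461.1 = 175.2 N.
Since P = 291 N > 175.2 N, A slides on B; the A–B friction is kinetic: f₁ = μ_k N₁ = 0.31×461.1 = 143 N.
B experiences an equal 143 N forward from A (third law). B is in equilibrium, so the floor supplies f₂ = 143 N of static friction (limit μ_s(m_A+m_B)g = 203.6 N, not exceeded).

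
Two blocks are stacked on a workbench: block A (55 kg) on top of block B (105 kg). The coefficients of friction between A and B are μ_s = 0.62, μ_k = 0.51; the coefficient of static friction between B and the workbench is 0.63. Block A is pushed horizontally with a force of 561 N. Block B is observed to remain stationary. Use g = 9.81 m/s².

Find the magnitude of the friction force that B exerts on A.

f ≈ 275 N

Between the blocks, N₁ = m_A g = 539.6 N.
So the A–B interface can sustain at most μ_s N₁ = 334.5 N of static friction.
P = 561 N exceeds that limit, so A slips over B and the interface friction becomes kinetic: f₁ = μ_k N₁ = 0.51×539.6 = 275 N.
By Newton's third law B feels 275 N forward from A. With B stationary, the floor's static friction on B balances it: f₂ = 275 N (well within μ_s(m_A+m_B)g = 988.8 N).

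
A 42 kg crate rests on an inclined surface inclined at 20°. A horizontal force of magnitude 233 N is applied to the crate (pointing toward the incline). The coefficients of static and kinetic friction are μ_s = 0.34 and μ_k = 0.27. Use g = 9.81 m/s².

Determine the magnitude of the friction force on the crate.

Resolve perpendicular to the incline: N = m g cos θ + P sin θ = 42×9.81×cos 20° + 233×sin 20° = 466.9 N.
Parallel to the incline: P cos θ − m g sin θ = 218.9 − 140.9 = 78.03 N; the friction needed to balance this is 78.03 N acting down the slope.
The limit of static friction is μ_s N = 158.7 N.
Since 78.03 N is within the 158.7 N limit, the crate stays put and friction is exactly 78 N.

f ≈ 78 N (down the incline)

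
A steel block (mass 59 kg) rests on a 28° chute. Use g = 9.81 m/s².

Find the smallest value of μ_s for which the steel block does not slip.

μ_s,min ≈ 0.532

At the slip threshold m g sin θ = μ_s m g cos θ, so μ_s,min = tan θ.
μ_s,min = tan 28° = 0.532.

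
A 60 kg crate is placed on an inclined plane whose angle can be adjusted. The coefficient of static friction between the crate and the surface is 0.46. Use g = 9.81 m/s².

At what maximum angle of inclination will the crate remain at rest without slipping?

At the slip threshold, m g sin θ = μ_s · m g cos θ, so tan θ = μ_s.
θ_max = arctan(0.46) = 24.7°.

θ_max ≈ 24.7°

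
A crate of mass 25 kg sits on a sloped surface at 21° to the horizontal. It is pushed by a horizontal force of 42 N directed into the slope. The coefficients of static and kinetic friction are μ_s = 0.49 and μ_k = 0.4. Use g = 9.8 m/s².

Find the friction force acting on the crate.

The horizontal push has a component P sin θ into the surface, so N = m g cos θ + P sin θ = 228.7 + 15.05 = 243.8 N.
Parallel to the incline: P cos θ − m g sin θ = 39.21 − 87.8 = -48.59 N; the friction needed to balance this is 48.59 N acting up the slope.
The limit of static friction is μ_s N = 119.5 N.
Since 48.59 N is within the 119.5 N limit, the crate stays put and friction is exactly 48.6 N.

f ≈ 48.6 N (up the incline)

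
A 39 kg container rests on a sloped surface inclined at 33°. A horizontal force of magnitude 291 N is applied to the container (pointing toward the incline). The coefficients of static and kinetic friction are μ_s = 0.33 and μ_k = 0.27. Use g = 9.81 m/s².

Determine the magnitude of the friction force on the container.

Normal direction: N = m g cos θ + P sin θ = 479.4 N.
Parallel to the incline: P cos θ − m g sin θ = 244.1 − 208.4 = 35.68 N; the friction needed to balance this is 35.68 N acting down the slope.
Maximum static friction: μ_s N = 0.33 × 479.4 = 158.2 N.
Since 35.68 N is within the 158.2 N limit, the container stays put and friction is exactly 35.7 N.

f ≈ 35.7 N (down the incline)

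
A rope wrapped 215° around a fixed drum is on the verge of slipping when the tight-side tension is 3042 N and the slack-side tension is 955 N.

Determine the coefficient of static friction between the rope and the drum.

T₂/T₁ = e^{μβ} → μ = ln(T₂/T₁)/β.
β = 215° = 3.752 rad.
μ = ln(3042/955)/3.752 = ln(3.185)/3.752 = 0.309.

μ ≈ 0.309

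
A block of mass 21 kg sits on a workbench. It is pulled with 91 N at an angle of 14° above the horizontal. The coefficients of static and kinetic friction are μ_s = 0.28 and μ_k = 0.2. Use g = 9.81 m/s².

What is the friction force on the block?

Vertical equilibrium gives N = m g − P sin α = 184 N.
For equilibrium, f = P cos α = 91×cos 14° = 88.3 N.
The static-friction limit is μ_s N = 51.52 N.
88.3 > 51.52 N → the block slides; f = μ_k N = 0.2×184 = 36.8 N.

f ≈ 36.8 N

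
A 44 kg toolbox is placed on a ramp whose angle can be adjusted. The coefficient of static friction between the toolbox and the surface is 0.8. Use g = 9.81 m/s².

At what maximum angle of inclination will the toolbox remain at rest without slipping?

At the slip threshold, m g sin θ = μ_s · m g cos θ, so tan θ = μ_s.
θ_max = arctan(0.8) = 38.7°.

θ_max ≈ 38.7°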